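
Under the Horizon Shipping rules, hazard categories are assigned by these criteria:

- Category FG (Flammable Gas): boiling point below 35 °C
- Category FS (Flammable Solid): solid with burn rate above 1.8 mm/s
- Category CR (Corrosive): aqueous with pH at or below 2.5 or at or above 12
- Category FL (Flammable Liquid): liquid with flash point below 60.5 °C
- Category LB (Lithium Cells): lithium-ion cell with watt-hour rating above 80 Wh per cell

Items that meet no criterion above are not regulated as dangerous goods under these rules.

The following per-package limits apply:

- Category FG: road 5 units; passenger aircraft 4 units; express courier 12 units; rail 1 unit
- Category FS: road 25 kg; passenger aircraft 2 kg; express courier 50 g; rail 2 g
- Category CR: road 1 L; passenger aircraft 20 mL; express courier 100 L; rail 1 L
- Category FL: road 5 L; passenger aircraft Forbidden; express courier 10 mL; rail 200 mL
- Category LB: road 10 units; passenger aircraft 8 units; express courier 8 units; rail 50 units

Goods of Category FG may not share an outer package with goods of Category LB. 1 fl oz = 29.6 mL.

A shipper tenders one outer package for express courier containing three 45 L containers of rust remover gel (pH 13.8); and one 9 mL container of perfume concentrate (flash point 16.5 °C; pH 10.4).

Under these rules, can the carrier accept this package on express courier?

No

With pH 13.8 (≥ 12), the rust remover gel falls in Category CR.
Perfume concentrate: flash point 16.5 °C < 60.5 °C → Category FL (Flammable Liquid).
Category FL quantity: 9 mL.
9 mL is within the express courier limit of 10 mL for Category FL.
Category CR quantity: three 45 L containers = 135 L.
135 L exceeds the express courier limit of 100 L for Category CR.
The segregation rule (Category FG with Category LB) does not apply to Category FL with Category CR.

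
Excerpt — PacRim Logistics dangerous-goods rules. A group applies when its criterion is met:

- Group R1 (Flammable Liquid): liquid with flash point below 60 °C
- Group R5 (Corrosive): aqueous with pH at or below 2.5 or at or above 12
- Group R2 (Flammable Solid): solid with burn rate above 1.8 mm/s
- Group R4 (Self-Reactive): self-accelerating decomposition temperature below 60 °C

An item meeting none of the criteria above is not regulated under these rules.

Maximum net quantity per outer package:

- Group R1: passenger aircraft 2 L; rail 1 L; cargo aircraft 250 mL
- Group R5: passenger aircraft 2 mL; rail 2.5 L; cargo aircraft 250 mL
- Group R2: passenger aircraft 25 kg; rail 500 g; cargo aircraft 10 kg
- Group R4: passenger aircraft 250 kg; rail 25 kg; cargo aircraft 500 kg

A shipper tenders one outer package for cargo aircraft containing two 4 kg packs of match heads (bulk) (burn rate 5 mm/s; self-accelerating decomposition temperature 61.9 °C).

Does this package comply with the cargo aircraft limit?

The match heads (bulk) have burn rate 5 mm/s, which is > 1.8 mm/s, so they are Group R2 (Flammable Solid).
Group R2 quantity: two 4 kg packs = 8 kg.
8 kg is within the cargo aircraft limit of 10 kg for Group R2.

Yes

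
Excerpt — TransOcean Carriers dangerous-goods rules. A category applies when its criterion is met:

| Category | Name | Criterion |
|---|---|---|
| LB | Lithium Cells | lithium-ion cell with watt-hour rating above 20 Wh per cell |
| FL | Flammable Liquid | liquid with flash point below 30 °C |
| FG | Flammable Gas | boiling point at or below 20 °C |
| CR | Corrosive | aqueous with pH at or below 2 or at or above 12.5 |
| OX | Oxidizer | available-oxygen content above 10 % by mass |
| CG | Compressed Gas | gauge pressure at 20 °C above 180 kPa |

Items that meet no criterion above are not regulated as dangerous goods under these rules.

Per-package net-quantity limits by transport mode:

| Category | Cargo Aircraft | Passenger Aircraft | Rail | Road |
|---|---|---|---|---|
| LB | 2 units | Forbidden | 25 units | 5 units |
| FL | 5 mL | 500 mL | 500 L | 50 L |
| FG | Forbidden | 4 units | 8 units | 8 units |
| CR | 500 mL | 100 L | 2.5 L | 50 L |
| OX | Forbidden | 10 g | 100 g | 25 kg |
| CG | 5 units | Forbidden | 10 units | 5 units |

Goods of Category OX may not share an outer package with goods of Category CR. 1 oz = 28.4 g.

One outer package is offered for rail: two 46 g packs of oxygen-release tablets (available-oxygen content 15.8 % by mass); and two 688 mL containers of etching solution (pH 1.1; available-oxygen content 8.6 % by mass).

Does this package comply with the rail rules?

No

With available-oxygen content 15.8 % by mass (> 10 % by mass), the oxygen-release tablets fall in Category OX.
With pH 1.1 (≤ 2), the etching solution falls in Category CR.
Category OX quantity: two 46 g packs = 92 g.
That is within the Category OX rail limit of 100 g.
Category CR quantity: two 688 mL containers = 1.376 L.
1.376 L ≤ 2.5 L (rail limit, Category CR) — within limit.
Category OX and Category CR may not share an outer package.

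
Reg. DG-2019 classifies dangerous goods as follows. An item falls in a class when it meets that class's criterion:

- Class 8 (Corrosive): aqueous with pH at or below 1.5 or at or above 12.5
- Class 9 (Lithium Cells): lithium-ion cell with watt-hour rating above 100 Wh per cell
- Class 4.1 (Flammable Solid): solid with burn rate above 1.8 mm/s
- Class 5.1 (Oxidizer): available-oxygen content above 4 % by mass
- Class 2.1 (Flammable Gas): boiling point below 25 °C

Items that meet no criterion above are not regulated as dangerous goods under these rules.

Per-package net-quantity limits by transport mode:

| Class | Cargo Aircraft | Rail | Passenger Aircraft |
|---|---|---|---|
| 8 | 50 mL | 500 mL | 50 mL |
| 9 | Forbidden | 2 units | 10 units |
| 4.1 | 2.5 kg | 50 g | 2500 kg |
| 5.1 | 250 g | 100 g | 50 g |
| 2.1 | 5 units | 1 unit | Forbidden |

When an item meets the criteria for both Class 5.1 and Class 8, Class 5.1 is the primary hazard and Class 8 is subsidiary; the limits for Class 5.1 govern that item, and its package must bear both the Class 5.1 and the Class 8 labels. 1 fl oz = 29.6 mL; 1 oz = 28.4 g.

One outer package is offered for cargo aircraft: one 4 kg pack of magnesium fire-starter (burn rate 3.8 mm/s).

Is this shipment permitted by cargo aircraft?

No

With burn rate 3.8 mm/s (> 1.8 mm/s), the magnesium fire-starter falls in Class 4.1.
Class 4.1 quantity: 4 kg.
4 kg > 2.5 kg (cargo aircraft limit, Class 4.1) — over the limit.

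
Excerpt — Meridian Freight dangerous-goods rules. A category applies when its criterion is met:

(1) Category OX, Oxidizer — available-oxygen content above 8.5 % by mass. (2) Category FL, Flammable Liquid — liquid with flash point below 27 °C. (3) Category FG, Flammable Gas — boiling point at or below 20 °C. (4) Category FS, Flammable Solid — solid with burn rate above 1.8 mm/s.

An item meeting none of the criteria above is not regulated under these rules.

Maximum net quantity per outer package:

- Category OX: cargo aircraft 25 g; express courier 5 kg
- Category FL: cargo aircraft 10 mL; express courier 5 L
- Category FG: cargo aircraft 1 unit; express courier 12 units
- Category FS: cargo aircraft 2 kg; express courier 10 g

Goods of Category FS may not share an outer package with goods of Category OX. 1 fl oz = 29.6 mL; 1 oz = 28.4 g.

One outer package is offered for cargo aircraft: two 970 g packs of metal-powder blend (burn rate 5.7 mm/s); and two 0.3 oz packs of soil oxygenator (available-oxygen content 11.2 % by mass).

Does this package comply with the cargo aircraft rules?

The metal-powder blend has burn rate 5.7 mm/s, which is > 1.8 mm/s, so it is Category FS (Flammable Solid).
With available-oxygen content 11.2 % by mass (> 8.5 % by mass), the soil oxygenator falls in Category OX.
Category FS quantity: two 970 g packs = 1.94 kg.
1.94 kg ≤ 2 kg (cargo aircraft limit, Category FS) — within limit.
Category OX quantity: two 0.3 oz packs = 17.04 g.
That is within the Category OX cargo aircraft limit of 25 g.
Category FS and Category OX may not share an outer package.

No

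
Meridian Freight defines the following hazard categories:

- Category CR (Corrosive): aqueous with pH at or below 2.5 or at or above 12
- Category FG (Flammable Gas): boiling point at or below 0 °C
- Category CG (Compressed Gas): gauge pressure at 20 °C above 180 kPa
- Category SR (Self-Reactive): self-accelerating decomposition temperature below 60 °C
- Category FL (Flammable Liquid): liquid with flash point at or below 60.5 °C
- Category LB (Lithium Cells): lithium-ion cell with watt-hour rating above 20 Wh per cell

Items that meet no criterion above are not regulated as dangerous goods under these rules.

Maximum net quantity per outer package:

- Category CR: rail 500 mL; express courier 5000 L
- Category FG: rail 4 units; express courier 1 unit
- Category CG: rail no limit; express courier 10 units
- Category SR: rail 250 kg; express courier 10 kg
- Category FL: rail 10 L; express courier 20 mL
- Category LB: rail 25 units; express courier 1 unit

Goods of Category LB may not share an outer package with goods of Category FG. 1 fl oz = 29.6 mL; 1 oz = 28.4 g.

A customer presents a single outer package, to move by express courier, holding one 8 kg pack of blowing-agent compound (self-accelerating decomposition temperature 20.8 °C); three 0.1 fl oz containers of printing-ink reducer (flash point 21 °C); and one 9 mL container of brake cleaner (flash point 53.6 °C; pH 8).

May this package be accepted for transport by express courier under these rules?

Self-accelerating decomposition temperature 20.8 °C meets the Category SR criterion (Self-Reactive), so the blowing-agent compound is Category SR.
Printing-ink reducer: flash point 21 °C ≤ 60.5 °C → Category FL (Flammable Liquid).
Flash point 53.6 °C meets the Category FL criterion (Flammable Liquid), so the brake cleaner is Category FL.
Total Category FL: (three 0.1 fl oz containers = 8.88 mL) + 9 mL = 17.88 mL.
That is within the Category FL express courier limit of 20 mL.
Category SR quantity: 8 kg.
8 kg ≤ 10 kg (express courier limit, Category SR) — within limit.
The segregation rule (Category LB with Category FG) does not apply to Category FL with Category SR.
Every hazard category is within its express courier limit and no segregation rule is violated.

Yes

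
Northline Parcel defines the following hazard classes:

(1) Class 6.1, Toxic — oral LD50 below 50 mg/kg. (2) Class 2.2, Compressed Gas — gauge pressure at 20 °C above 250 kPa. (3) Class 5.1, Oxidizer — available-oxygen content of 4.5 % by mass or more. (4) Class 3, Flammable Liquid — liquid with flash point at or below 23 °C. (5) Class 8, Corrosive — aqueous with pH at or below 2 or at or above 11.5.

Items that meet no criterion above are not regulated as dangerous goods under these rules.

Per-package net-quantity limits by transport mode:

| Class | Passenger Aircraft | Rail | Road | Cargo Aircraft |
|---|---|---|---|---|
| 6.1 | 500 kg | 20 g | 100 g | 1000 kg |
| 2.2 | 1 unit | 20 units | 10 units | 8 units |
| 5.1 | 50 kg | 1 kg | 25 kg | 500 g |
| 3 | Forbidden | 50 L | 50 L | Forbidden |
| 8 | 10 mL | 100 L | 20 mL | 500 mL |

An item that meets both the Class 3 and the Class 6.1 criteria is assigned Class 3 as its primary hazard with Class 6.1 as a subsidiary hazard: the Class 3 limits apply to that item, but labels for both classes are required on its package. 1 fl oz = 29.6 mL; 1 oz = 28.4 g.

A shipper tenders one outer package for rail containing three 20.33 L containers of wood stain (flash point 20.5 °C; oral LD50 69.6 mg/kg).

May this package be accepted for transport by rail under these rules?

With flash point 20.5 °C (≤ 23 °C), the wood stain falls in Class 3.
Class 3 quantity: three 20.33 L containers = 60.99 L.
60.99 L exceeds the rail limit of 50 L for Class 3.

No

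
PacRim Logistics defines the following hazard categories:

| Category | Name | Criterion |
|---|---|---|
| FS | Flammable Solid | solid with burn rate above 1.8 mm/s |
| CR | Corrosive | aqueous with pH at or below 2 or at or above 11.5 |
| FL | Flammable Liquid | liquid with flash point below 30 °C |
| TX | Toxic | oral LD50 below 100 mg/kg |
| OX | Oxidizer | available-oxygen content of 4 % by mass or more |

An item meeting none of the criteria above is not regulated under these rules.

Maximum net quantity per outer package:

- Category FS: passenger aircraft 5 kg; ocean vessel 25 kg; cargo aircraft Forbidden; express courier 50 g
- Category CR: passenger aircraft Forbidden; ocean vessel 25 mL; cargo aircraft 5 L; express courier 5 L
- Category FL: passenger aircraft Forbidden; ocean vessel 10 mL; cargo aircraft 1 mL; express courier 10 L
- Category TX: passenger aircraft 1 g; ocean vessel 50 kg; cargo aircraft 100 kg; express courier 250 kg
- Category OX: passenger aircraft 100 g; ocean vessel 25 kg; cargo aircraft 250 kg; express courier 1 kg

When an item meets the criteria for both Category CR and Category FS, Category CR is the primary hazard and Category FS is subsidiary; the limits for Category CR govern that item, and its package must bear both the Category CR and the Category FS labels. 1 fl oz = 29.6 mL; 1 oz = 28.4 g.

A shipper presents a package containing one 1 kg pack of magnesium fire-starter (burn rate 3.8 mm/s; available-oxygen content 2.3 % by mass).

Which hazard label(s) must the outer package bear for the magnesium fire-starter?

Magnesium fire-starter: burn rate 3.8 mm/s > 1.8 mm/s → Category FS (Flammable Solid).
Only the Category FS label is required.

Category FS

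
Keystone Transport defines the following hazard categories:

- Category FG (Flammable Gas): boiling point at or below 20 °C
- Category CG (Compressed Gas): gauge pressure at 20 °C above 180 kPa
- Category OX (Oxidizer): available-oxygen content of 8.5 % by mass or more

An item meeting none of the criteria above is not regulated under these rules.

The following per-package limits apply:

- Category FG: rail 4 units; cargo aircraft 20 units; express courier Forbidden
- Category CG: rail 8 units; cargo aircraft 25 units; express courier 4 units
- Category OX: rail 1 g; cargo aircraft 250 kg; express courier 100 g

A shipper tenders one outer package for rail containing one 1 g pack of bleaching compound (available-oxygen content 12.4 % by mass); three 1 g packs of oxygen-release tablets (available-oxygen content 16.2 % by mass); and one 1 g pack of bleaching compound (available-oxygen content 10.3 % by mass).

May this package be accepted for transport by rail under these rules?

No

Bleaching compound: available-oxygen content 12.4 % by mass ≥ 8.5 % by mass → Category OX (Oxidizer).
Available-oxygen content 16.2 % by mass meets the Category OX criterion (Oxidizer), so the oxygen-release tablets are Category OX.
The bleaching compound has available-oxygen content 10.3 % by mass, which is ≥ 8.5 % by mass, so it is Category OX (Oxidizer).
Total Category OX: 1 g + (three 1 g packs = 3 g) + 1 g = 5 g.
5 g exceeds the rail limit of 1 g for Category OX.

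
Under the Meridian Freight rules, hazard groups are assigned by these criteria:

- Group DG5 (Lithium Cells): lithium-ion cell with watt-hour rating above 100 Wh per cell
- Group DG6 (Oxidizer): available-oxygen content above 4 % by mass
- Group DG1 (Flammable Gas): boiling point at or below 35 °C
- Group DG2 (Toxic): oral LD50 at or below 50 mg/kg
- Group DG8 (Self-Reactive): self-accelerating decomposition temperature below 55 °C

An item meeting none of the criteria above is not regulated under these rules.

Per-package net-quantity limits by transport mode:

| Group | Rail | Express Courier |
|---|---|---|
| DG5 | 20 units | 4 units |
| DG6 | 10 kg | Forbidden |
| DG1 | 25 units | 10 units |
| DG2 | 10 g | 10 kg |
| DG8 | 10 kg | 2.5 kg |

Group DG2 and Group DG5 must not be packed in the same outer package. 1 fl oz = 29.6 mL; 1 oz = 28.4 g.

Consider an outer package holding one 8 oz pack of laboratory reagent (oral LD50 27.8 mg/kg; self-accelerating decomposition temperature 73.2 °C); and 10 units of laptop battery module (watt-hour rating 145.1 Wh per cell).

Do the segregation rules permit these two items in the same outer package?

With oral LD50 27.8 mg/kg (≤ 50 mg/kg), the laboratory reagent falls in Group DG2.
Laptop battery module: watt-hour rating 145.1 Wh per cell > 100 Wh per cell → Group DG5 (Lithium Cells).
Group DG2 and Group DG5 may not share an outer package.

No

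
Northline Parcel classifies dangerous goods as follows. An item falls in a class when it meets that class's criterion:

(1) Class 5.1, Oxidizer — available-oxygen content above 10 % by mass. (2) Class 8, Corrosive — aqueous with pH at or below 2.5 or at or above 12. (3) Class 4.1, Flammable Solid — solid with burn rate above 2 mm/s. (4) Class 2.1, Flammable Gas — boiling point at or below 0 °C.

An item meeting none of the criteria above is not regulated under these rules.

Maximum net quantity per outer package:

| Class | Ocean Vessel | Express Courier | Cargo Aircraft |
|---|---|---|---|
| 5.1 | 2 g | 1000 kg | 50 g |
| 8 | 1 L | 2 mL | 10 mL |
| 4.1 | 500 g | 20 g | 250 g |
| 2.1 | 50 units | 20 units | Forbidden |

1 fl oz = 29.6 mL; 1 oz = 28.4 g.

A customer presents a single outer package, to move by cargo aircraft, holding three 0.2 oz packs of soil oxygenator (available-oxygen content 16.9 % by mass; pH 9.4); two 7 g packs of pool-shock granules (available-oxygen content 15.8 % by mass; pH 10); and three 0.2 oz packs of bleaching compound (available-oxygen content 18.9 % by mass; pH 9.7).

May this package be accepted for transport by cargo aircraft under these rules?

Soil oxygenator: available-oxygen content 16.9 % by mass > 10 % by mass → Class 5.1 (Oxidizer).
Pool-shock granules: available-oxygen content 15.8 % by mass > 10 % by mass → Class 5.1 (Oxidizer).
The bleaching compound has available-oxygen content 18.9 % by mass, which is > 10 % by mass, so it is Class 5.1 (Oxidizer).
Total Class 5.1: (three 0.2 oz packs = 17.04 g) + (two 7 g packs = 14 g) + (three 0.2 oz packs = 17.04 g) = 48.08 g.
That is within the Class 5.1 cargo aircraft limit of 50 g.

Yes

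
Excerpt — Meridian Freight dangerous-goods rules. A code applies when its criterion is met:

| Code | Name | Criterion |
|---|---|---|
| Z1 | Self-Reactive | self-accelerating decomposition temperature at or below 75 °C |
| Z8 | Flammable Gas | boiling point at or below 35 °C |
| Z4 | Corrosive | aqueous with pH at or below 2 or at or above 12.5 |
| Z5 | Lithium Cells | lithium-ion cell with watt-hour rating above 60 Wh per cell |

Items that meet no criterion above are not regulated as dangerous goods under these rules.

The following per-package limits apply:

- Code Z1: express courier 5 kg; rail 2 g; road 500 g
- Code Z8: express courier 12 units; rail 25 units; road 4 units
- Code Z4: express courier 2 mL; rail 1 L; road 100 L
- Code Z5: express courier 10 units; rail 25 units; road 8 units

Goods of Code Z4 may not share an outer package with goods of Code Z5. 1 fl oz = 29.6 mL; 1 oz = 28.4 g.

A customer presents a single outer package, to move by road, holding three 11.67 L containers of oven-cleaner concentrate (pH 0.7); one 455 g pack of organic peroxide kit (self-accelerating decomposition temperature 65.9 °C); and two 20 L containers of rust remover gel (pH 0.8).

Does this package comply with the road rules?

Yes

Oven-cleaner concentrate: pH 0.7 ≤ 2 → Code Z4 (Corrosive).
Organic peroxide kit: self-accelerating decomposition temperature 65.9 °C ≤ 75 °C → Code Z1 (Self-Reactive).
Rust remover gel: pH 0.8 ≤ 2 → Code Z4 (Corrosive).
Code Z4 net quantity: (three 11.67 L containers = 35.01 L) + (two 20 L containers = 40 L) = 75.01 L.
75.01 L ≤ 100 L (road limit, Code Z4) — within limit.
Code Z1 quantity: 455 g.
455 g ≤ 500 g (road limit, Code Z1) — within limit.
The segregation rule (Code Z4 with Code Z5) does not apply to Code Z4 with Code Z1.
Every hazard code is within its road limit and no segregation rule is violated.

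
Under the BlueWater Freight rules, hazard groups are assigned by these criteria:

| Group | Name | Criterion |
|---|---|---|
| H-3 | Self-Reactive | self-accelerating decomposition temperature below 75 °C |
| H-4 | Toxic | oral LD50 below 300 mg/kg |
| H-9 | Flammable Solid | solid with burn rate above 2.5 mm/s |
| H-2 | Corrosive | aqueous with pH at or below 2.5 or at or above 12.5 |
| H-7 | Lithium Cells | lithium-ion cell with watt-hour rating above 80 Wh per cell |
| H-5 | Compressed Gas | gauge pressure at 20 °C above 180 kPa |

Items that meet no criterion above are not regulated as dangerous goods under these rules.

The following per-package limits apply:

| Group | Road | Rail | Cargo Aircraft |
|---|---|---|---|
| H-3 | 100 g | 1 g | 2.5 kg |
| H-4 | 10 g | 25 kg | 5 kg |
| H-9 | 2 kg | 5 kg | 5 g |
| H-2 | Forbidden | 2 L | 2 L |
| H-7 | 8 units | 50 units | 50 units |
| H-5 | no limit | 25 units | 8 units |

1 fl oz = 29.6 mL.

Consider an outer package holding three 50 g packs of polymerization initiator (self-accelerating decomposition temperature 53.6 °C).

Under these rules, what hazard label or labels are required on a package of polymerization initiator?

Polymerization initiator: self-accelerating decomposition temperature 53.6 °C < 75 °C → Group H-3 (Self-Reactive).
Only the Group H-3 label is required.

Group H-3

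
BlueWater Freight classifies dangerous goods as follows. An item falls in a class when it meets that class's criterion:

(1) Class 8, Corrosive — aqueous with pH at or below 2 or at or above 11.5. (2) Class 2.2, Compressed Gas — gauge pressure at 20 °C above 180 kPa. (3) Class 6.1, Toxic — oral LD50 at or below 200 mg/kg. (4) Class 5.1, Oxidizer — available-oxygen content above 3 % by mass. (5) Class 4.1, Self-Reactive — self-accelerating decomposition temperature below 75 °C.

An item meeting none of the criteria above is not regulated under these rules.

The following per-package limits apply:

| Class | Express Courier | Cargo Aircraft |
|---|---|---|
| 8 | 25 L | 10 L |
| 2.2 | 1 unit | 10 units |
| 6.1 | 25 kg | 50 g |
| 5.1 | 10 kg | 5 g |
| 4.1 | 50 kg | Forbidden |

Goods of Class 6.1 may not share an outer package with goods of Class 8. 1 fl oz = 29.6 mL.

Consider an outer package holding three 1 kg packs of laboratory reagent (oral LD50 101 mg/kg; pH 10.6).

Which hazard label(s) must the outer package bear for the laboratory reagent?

Laboratory reagent: oral LD50 101 mg/kg ≤ 200 mg/kg → Class 6.1 (Toxic).
Only the Class 6.1 label is required.

Class 6.1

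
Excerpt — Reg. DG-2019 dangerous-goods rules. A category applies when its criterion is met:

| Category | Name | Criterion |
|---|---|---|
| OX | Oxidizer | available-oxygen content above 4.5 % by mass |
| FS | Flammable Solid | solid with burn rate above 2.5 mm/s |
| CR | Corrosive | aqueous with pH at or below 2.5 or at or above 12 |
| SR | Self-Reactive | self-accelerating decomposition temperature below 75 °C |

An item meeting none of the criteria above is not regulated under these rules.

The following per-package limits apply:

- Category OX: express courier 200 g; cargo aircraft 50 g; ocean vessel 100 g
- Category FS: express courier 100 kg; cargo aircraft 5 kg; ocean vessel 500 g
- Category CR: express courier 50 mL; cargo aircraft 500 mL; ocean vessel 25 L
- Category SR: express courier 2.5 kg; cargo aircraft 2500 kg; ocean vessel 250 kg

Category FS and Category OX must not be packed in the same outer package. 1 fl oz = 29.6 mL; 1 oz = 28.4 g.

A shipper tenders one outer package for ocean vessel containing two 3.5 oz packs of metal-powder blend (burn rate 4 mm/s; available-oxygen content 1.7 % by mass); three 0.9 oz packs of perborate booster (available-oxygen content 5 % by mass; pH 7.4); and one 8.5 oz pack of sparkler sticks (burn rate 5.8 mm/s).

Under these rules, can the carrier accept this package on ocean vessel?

With burn rate 4 mm/s (> 2.5 mm/s), the metal-powder blend falls in Category FS.
Available-oxygen content 5 % by mass meets the Category OX criterion (Oxidizer), so the perborate booster is Category OX.
With burn rate 5.8 mm/s (> 2.5 mm/s), the sparkler sticks fall in Category FS.
Total Category FS: (two 3.5 oz packs = 198.8 g) + (one 8.5 oz pack = 241.4 g) = 440.2 g.
That is within the Category FS ocean vessel limit of 500 g.
Category OX quantity: three 0.9 oz packs = 76.68 g.
That is within the Category OX ocean vessel limit of 100 g.
Category FS and Category OX may not share an outer package.

No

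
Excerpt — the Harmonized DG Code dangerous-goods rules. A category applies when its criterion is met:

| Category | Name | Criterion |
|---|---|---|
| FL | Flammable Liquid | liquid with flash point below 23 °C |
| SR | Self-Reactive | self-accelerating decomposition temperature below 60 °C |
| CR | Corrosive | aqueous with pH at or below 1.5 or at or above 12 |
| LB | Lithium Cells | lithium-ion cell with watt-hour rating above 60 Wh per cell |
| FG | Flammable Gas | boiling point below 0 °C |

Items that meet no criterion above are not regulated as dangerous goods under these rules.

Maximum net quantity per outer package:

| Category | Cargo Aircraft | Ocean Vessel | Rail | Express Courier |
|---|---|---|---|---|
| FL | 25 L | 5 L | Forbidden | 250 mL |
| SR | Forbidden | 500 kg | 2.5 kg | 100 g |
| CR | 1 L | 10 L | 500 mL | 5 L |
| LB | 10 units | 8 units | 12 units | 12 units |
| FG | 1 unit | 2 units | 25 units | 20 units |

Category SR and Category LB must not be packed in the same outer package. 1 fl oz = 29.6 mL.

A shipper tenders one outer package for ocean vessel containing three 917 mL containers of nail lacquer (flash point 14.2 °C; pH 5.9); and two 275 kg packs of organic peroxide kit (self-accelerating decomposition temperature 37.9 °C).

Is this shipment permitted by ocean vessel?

No

Nail lacquer: flash point 14.2 °C < 23 °C → Category FL (Flammable Liquid).
With self-accelerating decomposition temperature 37.9 °C (< 60 °C), the organic peroxide kit falls in Category SR.
Category FL quantity: three 917 mL containers = 2.751 L.
That is within the Category FL ocean vessel limit of 5 L.
Category SR quantity: two 275 kg packs = 550 kg.
That exceeds the Category SR ocean vessel limit of 500 kg.
The segregation rule (Category SR with Category LB) does not apply to Category FL with Category SR.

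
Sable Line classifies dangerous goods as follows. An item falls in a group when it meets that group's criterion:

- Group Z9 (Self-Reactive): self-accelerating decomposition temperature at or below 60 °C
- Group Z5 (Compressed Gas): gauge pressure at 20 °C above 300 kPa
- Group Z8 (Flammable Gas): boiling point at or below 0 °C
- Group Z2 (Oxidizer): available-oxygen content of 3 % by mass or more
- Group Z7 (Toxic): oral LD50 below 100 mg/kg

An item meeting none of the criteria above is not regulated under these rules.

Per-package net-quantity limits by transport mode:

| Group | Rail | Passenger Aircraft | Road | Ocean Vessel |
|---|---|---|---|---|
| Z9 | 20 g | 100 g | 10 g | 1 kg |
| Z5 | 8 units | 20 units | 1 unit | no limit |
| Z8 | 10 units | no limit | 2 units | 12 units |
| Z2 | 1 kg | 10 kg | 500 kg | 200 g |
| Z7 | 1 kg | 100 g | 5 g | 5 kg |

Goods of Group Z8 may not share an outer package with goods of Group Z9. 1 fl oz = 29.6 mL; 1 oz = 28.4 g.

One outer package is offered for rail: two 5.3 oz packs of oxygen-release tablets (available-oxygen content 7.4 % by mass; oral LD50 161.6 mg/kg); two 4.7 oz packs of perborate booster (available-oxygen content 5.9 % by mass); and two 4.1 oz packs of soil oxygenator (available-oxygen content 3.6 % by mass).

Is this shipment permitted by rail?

Yes

Oxygen-release tablets: available-oxygen content 7.4 % by mass ≥ 3 % by mass → Group Z2 (Oxidizer).
With available-oxygen content 5.9 % by mass (≥ 3 % by mass), the perborate booster falls in Group Z2.
Available-oxygen content 3.6 % by mass meets the Group Z2 criterion (Oxidizer), so the soil oxygenator is Group Z2.
Total Group Z2: (two 5.3 oz packs = 301.04 g) + (two 4.7 oz packs = 266.96 g) + (two 4.1 oz packs = 232.88 g) = 800.88 g.
That is within the Group Z2 rail limit of 1 kg.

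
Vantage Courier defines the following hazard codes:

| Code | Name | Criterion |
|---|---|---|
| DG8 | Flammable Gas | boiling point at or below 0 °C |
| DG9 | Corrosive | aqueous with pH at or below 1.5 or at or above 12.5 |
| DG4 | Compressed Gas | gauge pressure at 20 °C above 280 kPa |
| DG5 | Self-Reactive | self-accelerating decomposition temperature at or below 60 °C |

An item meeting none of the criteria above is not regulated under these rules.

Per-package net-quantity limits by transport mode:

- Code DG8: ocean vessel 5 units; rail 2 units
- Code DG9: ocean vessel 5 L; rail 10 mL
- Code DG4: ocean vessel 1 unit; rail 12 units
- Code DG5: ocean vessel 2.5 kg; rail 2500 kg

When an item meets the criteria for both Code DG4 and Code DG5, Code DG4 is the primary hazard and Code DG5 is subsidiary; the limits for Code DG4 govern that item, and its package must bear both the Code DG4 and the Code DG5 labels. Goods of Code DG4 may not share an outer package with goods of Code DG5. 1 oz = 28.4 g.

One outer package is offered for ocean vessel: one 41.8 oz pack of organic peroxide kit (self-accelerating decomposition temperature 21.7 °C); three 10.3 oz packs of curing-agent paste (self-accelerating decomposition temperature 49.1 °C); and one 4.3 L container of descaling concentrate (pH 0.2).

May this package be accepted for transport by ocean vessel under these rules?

Yes

The organic peroxide kit has self-accelerating decomposition temperature 21.7 °C, which is ≤ 60 °C, so it is Code DG5 (Self-Reactive).
Self-accelerating decomposition temperature 49.1 °C meets the Code DG5 criterion (Self-Reactive), so the curing-agent paste is Code DG5.
pH 0.2 meets the Code DG9 criterion (Corrosive), so the descaling concentrate is Code DG9.
Total Code DG5: (one 41.8 oz pack = 1187.12 g) + (three 10.3 oz packs = 877.56 g) = 2064.68 g.
2064.68 g ≤ 2.5 kg (ocean vessel limit, Code DG5) — within limit.
Code DG9 quantity: 4.3 L.
4.3 L is within the ocean vessel limit of 5 L for Code DG9.
The segregation rule (Code DG4 with Code DG5) does not apply to Code DG5 with Code DG9.
Every hazard code is within its ocean vessel limit and no segregation rule is violated.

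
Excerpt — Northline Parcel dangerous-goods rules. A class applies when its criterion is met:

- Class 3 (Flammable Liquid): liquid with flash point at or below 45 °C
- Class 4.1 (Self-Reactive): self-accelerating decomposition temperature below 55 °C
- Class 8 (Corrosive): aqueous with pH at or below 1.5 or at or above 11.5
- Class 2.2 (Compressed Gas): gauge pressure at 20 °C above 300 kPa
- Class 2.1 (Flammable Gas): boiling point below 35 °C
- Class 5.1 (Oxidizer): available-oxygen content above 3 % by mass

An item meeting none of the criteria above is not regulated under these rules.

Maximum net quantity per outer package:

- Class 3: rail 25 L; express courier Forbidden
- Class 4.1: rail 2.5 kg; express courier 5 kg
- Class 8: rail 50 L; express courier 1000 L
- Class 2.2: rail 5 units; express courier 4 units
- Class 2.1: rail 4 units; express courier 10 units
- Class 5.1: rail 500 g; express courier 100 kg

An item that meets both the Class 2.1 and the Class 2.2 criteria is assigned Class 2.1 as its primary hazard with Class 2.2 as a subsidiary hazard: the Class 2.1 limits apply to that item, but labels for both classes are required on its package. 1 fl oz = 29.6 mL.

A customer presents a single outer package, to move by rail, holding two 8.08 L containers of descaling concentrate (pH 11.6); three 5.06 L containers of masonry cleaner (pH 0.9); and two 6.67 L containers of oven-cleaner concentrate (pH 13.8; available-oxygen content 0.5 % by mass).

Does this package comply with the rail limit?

Yes

Descaling concentrate: pH 11.6 ≥ 11.5 → Class 8 (Corrosive).
Masonry cleaner: pH 0.9 ≤ 1.5 → Class 8 (Corrosive).
The oven-cleaner concentrate has pH 13.8, which is ≥ 11.5, so it is Class 8 (Corrosive).
Class 8 net quantity: (two 8.08 L containers = 16.16 L) + (three 5.06 L containers = 15.18 L) + (two 6.67 L containers = 13.34 L) = 44.68 L.
44.68 L ≤ 50 L (rail limit, Class 8) — within limit.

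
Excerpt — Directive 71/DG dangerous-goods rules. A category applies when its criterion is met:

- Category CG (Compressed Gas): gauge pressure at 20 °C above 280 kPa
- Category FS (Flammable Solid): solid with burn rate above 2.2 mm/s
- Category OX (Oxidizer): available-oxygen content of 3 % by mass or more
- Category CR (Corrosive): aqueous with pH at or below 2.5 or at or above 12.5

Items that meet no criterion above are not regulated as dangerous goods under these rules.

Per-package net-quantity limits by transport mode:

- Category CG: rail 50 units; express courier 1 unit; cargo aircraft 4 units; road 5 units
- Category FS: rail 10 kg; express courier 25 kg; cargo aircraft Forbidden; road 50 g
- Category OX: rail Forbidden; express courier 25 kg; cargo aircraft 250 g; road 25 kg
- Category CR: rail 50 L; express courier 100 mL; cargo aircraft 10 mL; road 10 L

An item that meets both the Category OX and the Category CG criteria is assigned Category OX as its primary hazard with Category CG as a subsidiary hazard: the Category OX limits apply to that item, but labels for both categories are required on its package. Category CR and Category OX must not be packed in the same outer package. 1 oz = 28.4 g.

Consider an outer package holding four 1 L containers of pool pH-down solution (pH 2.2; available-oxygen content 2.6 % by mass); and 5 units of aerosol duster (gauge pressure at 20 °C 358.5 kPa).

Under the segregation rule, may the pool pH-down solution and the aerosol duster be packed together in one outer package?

With pH 2.2 (≤ 2.5), the pool pH-down solution falls in Category CR.
Gauge pressure at 20 °C 358.5 kPa meets the Category CG criterion (Compressed Gas), so the aerosol duster is Category CG.
No segregation rule bars Category CR with Category CG.

Yes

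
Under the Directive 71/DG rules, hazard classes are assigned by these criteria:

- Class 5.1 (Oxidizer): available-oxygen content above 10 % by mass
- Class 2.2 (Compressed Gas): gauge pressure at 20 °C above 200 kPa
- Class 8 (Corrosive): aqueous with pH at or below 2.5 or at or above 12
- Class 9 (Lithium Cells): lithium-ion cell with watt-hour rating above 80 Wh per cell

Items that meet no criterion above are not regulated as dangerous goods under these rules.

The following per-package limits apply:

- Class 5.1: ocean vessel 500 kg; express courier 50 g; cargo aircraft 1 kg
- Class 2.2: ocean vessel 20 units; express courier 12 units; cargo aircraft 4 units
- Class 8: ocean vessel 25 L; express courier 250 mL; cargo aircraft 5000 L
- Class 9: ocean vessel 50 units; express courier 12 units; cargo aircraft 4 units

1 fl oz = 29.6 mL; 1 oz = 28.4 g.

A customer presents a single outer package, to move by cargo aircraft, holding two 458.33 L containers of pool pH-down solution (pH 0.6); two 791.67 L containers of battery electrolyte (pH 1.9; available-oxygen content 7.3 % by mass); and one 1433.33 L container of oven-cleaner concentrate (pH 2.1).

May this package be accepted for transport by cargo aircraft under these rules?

pH 0.6 meets the Class 8 criterion (Corrosive), so the pool pH-down solution is Class 8.
pH 1.9 meets the Class 8 criterion (Corrosive), so the battery electrolyte is Class 8.
pH 2.1 meets the Class 8 criterion (Corrosive), so the oven-cleaner concentrate is Class 8.
Class 8 net quantity: (two 458.33 L containers = 916.66 L) + (two 791.67 L containers = 1583.34 L) + 1433.33 L = 3933.33 L.
That is within the Class 8 cargo aircraft limit of 5000 L.

Yes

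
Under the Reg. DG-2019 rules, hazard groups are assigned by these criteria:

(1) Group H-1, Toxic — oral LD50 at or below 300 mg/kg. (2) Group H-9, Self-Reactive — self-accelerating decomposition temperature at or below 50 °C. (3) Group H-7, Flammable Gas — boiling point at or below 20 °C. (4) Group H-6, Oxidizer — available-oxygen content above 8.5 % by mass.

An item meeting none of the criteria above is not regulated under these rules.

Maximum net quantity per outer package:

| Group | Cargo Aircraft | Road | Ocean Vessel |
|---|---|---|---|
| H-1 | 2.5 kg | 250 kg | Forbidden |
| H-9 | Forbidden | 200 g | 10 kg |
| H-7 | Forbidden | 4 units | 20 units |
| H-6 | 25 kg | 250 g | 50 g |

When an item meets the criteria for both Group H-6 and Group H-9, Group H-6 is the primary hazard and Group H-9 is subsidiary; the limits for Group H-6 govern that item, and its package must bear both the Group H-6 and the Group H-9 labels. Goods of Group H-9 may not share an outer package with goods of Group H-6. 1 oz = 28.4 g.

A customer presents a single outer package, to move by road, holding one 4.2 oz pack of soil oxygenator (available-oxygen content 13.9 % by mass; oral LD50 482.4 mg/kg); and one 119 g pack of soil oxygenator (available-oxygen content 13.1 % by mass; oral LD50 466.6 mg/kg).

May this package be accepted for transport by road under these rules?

Yes

Soil oxygenator: available-oxygen content 13.9 % by mass > 8.5 % by mass → Group H-6 (Oxidizer).
Soil oxygenator: available-oxygen content 13.1 % by mass > 8.5 % by mass → Group H-6 (Oxidizer).
Group H-6 net quantity: (one 4.2 oz pack = 119.28 g) + 119 g = 238.28 g.
238.28 g ≤ 250 g (road limit, Group H-6) — within limit.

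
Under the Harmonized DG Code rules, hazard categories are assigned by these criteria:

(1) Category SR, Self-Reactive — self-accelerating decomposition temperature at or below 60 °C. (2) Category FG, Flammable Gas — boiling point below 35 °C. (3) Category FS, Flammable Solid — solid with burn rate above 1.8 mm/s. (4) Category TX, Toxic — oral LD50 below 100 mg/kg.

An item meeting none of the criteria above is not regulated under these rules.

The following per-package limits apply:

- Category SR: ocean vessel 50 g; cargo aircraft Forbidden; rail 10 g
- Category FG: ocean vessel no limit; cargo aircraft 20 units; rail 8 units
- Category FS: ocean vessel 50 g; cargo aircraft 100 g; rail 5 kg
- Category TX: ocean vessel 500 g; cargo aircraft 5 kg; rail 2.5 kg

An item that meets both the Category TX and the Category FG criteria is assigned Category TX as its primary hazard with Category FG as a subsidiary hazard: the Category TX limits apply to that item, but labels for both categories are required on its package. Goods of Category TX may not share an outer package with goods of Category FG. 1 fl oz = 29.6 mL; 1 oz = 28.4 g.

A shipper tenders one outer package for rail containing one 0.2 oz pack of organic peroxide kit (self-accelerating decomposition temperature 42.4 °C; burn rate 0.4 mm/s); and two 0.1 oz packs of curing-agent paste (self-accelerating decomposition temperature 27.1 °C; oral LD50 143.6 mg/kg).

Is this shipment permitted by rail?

The organic peroxide kit has self-accelerating decomposition temperature 42.4 °C, which is ≤ 60 °C, so it is Category SR (Self-Reactive).
The curing-agent paste has self-accelerating decomposition temperature 27.1 °C, which is ≤ 60 °C, so it is Category SR (Self-Reactive).
Category SR net quantity: (one 0.2 oz pack = 5.68 g) + (two 0.1 oz packs = 5.68 g) = 11.36 g.
That exceeds the Category SR rail limit of 10 g.

No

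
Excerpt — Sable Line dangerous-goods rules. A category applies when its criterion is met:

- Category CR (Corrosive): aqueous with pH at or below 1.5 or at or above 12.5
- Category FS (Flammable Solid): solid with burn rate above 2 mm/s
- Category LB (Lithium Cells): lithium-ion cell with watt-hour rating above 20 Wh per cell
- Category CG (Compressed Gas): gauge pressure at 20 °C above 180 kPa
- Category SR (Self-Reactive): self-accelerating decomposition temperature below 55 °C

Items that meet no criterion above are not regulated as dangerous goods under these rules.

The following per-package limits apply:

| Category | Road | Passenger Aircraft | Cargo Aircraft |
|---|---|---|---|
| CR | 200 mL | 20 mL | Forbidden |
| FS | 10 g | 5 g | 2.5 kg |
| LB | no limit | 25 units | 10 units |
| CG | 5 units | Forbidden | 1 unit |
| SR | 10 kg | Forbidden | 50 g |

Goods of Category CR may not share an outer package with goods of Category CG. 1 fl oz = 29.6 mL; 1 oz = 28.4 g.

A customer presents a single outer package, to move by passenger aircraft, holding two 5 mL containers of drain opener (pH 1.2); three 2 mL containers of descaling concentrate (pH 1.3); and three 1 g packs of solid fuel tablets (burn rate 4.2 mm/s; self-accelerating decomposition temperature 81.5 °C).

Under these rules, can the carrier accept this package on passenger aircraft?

With pH 1.2 (≤ 1.5), the drain opener falls in Category CR.
pH 1.3 meets the Category CR criterion (Corrosive), so the descaling concentrate is Category CR.
Solid fuel tablets: burn rate 4.2 mm/s > 2 mm/s → Category FS (Flammable Solid).
Category CR net quantity: (two 5 mL containers = 10 mL) + (three 2 mL containers = 6 mL) = 16 mL.
16 mL ≤ 20 mL (passenger aircraft limit, Category CR) — within limit.
Category FS quantity: three 1 g packs = 3 g.
That is within the Category FS passenger aircraft limit of 5 g.
The segregation rule (Category CR with Category CG) does not apply to Category CR with Category FS.
Every hazard category is within its passenger aircraft limit and no segregation rule is violated.

Yes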